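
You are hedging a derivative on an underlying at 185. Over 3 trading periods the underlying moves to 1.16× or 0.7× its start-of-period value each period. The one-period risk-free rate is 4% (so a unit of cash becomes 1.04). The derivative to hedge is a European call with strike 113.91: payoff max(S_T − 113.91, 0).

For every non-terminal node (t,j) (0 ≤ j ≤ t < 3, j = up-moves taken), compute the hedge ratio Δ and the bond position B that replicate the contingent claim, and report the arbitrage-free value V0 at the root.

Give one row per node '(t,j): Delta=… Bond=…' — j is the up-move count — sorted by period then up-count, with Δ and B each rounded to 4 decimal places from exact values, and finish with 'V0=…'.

(0,0): Delta=0.9325 Bond=-86.8044
(1,0): Delta=0.7200 Bond=-62.7534
(1,1): Delta=0.9778 Bond=-99.9907
(2,0): Delta=0.0000 Bond=0.0000
(2,1): Delta=0.8733 Bond=-88.2977
(2,2): Delta=1.0000 Bond=-109.5288
V0=85.7053

Under the risk-neutral measure, an up-move has probability p* = (R−d)/(u−d) = 0.7391 and values discount at R = 1.04.
Terminal payoffs: V(3,0)=0.0000, V(3,1)=0.0000, V(3,2)=60.3452, V(3,3)=174.8558
Node (2,0) S=90.6500: V=(p*·0.0000+(1−p*)·0.0000)/1.04=0.0000; Δ=(0.0000−0.0000)/(105.1540−63.4550)=0.0000; B=V−Δ·S=0.0000
Node (2,1) S=150.2200: V=(p*·60.3452+(1−p*)·0.0000)/1.04=42.8875; Δ=(60.3452−0.0000)/(174.2552−105.1540)=0.8733; B=V−Δ·S=-88.2977
Node (2,2) S=248.9360: V=(p*·174.8558+(1−p*)·60.3452)/1.04=139.4072; Δ=(174.8558−60.3452)/(288.7658−174.2552)=1.0000; B=V−Δ·S=-109.5288
Node (1,0) S=129.5000: V=(p*·42.8875+(1−p*)·0.0000)/1.04=30.4802; Δ=(42.8875−0.0000)/(150.2200−90.6500)=0.7200; B=V−Δ·S=-62.7534
Node (1,1) S=214.6000: V=(p*·139.4072+(1−p*)·42.8875)/1.04=109.8347; Δ=(139.4072−42.8875)/(248.9360−150.2200)=0.9778; B=V−Δ·S=-99.9907
Node (0,0) S=185.0000: V=(p*·109.8347+(1−p*)·30.4802)/1.04=85.7053; Δ=(109.8347−30.4802)/(214.6000−129.5000)=0.9325; B=V−Δ·S=-86.8044
The time-0 hedge costs 85.7053, which is the no-arbitrage price.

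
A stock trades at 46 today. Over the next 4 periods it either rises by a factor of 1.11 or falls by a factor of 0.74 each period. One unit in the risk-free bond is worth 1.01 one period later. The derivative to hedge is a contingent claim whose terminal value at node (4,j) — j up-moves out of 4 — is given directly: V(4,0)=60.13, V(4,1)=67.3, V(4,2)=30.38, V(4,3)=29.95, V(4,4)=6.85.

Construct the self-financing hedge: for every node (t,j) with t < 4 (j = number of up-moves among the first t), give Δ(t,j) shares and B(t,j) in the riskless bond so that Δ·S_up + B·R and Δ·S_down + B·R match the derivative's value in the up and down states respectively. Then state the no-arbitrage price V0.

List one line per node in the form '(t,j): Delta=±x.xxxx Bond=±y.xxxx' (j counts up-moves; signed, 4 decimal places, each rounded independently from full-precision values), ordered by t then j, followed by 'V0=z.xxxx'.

The replicating-portfolio and risk-neutral prices coincide; use p* = (1.01−0.74)/(1.11−0.74) = 0.7297 for the latter.
Payoff layer (t=4): V(4,0)=60.1300, V(4,1)=67.3000, V(4,2)=30.3800, V(4,3)=29.9500, V(4,4)=6.8500
Node (3,0) S=18.6403: V=(p*·67.3000+(1−p*)·60.1300)/1.01=64.7150; Δ=(67.3000−60.1300)/(20.6907−13.7938)=1.0396; B=V−Δ·S=45.3366
Node (3,1) S=27.9605: V=(p*·30.3800+(1−p*)·67.3000)/1.01=39.9588; Δ=(30.3800−67.3000)/(31.0361−20.6907)=-3.5687; B=V−Δ·S=139.7426
Node (3,2) S=41.9407: V=(p*·29.9500+(1−p*)·30.3800)/1.01=29.7685; Δ=(29.9500−30.3800)/(46.5542−31.0361)=-0.0277; B=V−Δ·S=30.9307
Node (3,3) S=62.9110: V=(p*·6.8500+(1−p*)·29.9500)/1.01=12.9636; Δ=(6.8500−29.9500)/(69.8312−46.5542)=-0.9924; B=V−Δ·S=75.3960
Node (2,0) S=25.1896: V=(p*·39.9588+(1−p*)·64.7150)/1.01=46.1878; Δ=(39.9588−64.7150)/(27.9605−18.6403)=-2.6562; B=V−Δ·S=113.0965
Node (2,1) S=37.7844: V=(p*·29.7685+(1−p*)·39.9588)/1.01=32.2006; Δ=(29.7685−39.9588)/(41.9407−27.9605)=-0.7289; B=V−Δ·S=59.7419
Node (2,2) S=56.6766: V=(p*·12.9636+(1−p*)·29.7685)/1.01=17.3322; Δ=(12.9636−29.7685)/(62.9110−41.9407)=-0.8014; B=V−Δ·S=62.7509
Node (1,0) S=34.0400: V=(p*·32.2006+(1−p*)·46.1878)/1.01=35.6247; Δ=(32.2006−46.1878)/(37.7844−25.1896)=-1.1105; B=V−Δ·S=73.4278
Node (1,1) S=51.0600: V=(p*·17.3322+(1−p*)·32.2006)/1.01=21.1393; Δ=(17.3322−32.2006)/(56.6766−37.7844)=-0.7870; B=V−Δ·S=61.3244
Node (0,0) S=46.0000: V=(p*·21.1393+(1−p*)·35.6247)/1.01=24.8062; Δ=(21.1393−35.6247)/(51.0600−34.0400)=-0.8511; B=V−Δ·S=63.9560
Each (Δ,B) replicates both successor values, so the strategy is self-financing and V0 is arbitrage-free.

(0,0): Delta=-0.8511 Bond=63.9560
(1,0): Delta=-1.1105 Bond=73.4278
(1,1): Delta=-0.7870 Bond=61.3244
(2,0): Delta=-2.6562 Bond=113.0965
(2,1): Delta=-0.7289 Bond=59.7419
(2,2): Delta=-0.8014 Bond=62.7509
(3,0): Delta=1.0396 Bond=45.3366
(3,1): Delta=-3.5687 Bond=139.7426
(3,2): Delta=-0.0277 Bond=30.9307
(3,3): Delta=-0.9924 Bond=75.3960
V0=24.8062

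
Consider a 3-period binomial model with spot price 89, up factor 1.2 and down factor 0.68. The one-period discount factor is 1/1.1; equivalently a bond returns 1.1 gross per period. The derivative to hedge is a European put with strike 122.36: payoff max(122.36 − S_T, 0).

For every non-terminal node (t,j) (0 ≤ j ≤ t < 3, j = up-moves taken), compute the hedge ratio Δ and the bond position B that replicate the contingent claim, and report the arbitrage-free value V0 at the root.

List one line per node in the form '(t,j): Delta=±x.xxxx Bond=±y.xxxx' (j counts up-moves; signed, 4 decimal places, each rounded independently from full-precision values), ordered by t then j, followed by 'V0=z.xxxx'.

Risk-neutral probability p* = (R−d)/(u−d) = (1.1−0.68)/(1.2−0.68) = 0.8077.
Terminal payoffs: V(3,0)=94.3756, V(3,1)=72.9757, V(3,2)=35.2112, V(3,3)=0.0000
  t=2,j=0: stock 41.1536 → up 49.3843 (V=72.9757), down 27.9844 (V=94.3756). Price 70.0828; hedge Δ=-1.0000, bond B=111.2364.
  t=2,j=1: stock 72.6240 → up 87.1488 (V=35.2112), down 49.3843 (V=72.9757). Price 38.6124; hedge Δ=-1.0000, bond B=111.2364.
  t=2,j=2: stock 128.1600 → up 153.7920 (V=0.0000), down 87.1488 (V=35.2112). Price 6.1558; hedge Δ=-0.5284, bond B=73.8697.
  t=1,j=0: stock 60.5200 → up 72.6240 (V=38.6124), down 41.1536 (V=70.0828). Price 40.6040; hedge Δ=-1.0000, bond B=101.1240.
  t=1,j=1: stock 106.8000 → up 128.1600 (V=6.1558), down 72.6240 (V=38.6124). Price 11.2704; hedge Δ=-0.5844, bond B=73.6869.
  t=0,j=0: stock 89.0000 → up 106.8000 (V=11.2704), down 60.5200 (V=40.6040). Price 15.3741; hedge Δ=-0.6338, bond B=71.7848.
The time-0 hedge costs 15.3741, which is the no-arbitrage price.

(0,0): Delta=-0.6338 Bond=71.7848
(1,0): Delta=-1.0000 Bond=101.1240
(1,1): Delta=-0.5844 Bond=73.6869
(2,0): Delta=-1.0000 Bond=111.2364
(2,1): Delta=-1.0000 Bond=111.2364
(2,2): Delta=-0.5284 Bond=73.8697
V0=15.3741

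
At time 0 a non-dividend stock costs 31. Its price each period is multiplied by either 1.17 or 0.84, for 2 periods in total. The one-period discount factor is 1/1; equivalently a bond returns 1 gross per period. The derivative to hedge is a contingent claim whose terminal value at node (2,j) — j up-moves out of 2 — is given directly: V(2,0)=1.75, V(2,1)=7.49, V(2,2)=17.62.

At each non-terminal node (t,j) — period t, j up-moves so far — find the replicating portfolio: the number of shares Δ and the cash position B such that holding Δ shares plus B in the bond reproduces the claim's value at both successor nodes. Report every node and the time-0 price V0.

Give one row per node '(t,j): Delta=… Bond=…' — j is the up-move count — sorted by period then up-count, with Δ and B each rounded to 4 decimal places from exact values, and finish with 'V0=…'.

(0,0): Delta=0.7692 Bond=-15.4958
(1,0): Delta=0.6680 Bond=-12.8609
(1,1): Delta=0.8463 Bond=-18.2955
V0=8.3481

Risk-neutral probability p* = (R−d)/(u−d) = (1−0.84)/(1.17−0.84) = 0.4848.
At expiry t=2: V(2,0)=1.7500, V(2,1)=7.4900, V(2,2)=17.6200
  t=1,j=0: stock 26.0400 → up 30.4668 (V=7.4900), down 21.8736 (V=1.7500). Price 4.5330; hedge Δ=0.6680, bond B=-12.8609.
  t=1,j=1: stock 36.2700 → up 42.4359 (V=17.6200), down 30.4668 (V=7.4900). Price 12.4015; hedge Δ=0.8463, bond B=-18.2955.
  t=0,j=0: stock 31.0000 → up 36.2700 (V=12.4015), down 26.0400 (V=4.5330). Price 8.3481; hedge Δ=0.7692, bond B=-15.4958.
Self-financing check: at every node Δ·S+B equals the discounted successor values.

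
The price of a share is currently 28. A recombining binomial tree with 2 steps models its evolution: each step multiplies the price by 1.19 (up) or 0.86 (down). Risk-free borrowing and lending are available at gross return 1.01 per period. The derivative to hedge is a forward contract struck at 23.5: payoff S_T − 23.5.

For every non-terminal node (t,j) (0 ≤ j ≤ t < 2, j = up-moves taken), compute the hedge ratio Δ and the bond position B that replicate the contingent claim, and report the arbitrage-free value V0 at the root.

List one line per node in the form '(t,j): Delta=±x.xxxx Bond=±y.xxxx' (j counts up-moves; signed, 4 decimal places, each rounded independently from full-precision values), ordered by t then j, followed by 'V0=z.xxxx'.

The replicating-portfolio and risk-neutral prices coincide; use p* = (1.01−0.86)/(1.19−0.86) = 0.4545 for the latter.
Terminal values V(2,·): V(2,0)=-2.7912, V(2,1)=5.1552, V(2,2)=16.1508
  t=1,j=0: stock 24.0800 → up 28.6552 (V=5.1552), down 20.7088 (V=-2.7912). Price 0.8127; hedge Δ=1.0000, bond B=-23.2673.
  t=1,j=1: stock 33.3200 → up 39.6508 (V=16.1508), down 28.6552 (V=5.1552). Price 10.0527; hedge Δ=1.0000, bond B=-23.2673.
  t=0,j=0: stock 28.0000 → up 33.3200 (V=10.0527), down 24.0800 (V=0.8127). Price 4.9630; hedge Δ=1.0000, bond B=-23.0370.
Check: Δ(0,0)·S0 + B(0,0) = 4.9630 = V0.

(0,0): Delta=1.0000 Bond=-23.0370
(1,0): Delta=1.0000 Bond=-23.2673
(1,1): Delta=1.0000 Bond=-23.2673
V0=4.9630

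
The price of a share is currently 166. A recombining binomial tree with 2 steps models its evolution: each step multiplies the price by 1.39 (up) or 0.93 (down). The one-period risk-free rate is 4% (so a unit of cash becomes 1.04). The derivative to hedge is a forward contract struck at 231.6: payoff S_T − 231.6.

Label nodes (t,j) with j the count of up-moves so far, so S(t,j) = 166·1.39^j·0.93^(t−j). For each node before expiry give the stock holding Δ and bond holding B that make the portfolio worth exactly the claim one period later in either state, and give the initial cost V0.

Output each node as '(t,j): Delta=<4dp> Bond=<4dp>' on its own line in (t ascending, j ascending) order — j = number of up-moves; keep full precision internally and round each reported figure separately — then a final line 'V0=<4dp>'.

(0,0): Delta=1.0000 Bond=-214.1272
(1,0): Delta=1.0000 Bond=-222.6923
(1,1): Delta=1.0000 Bond=-222.6923
V0=-48.1272

No-arbitrage ⇒ martingale measure with p* = (R−d)/(u−d) = 0.2391.
Terminal values V(2,·): V(2,0)=-88.0266, V(2,1)=-17.0118, V(2,2)=89.1286
Node (1,0) S=154.3800: V=(p*·-17.0118+(1−p*)·-88.0266)/1.04=-68.3123; Δ=(-17.0118−-88.0266)/(214.5882−143.5734)=1.0000; B=V−Δ·S=-222.6923
Node (1,1) S=230.7400: V=(p*·89.1286+(1−p*)·-17.0118)/1.04=8.0477; Δ=(89.1286−-17.0118)/(320.7286−214.5882)=1.0000; B=V−Δ·S=-222.6923
Node (0,0) S=166.0000: V=(p*·8.0477+(1−p*)·-68.3123)/1.04=-48.1272; Δ=(8.0477−-68.3123)/(230.7400−154.3800)=1.0000; B=V−Δ·S=-214.1272
Check: Δ(0,0)·S0 + B(0,0) = -48.1272 = V0.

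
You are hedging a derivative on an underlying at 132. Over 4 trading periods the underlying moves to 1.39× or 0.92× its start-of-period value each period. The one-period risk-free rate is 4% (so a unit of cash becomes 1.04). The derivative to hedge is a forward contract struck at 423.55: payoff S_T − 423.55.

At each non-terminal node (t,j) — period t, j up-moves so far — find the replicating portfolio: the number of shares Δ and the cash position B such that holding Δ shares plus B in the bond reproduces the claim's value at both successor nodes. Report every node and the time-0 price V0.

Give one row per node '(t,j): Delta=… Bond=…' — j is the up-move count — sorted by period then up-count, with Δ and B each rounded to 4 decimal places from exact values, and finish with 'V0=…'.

Risk-neutral probability p* = (R−d)/(u−d) = (1.04−0.92)/(1.39−0.92) = 0.2553.
At expiry t=4: V(4,0)=-328.9861, V(4,1)=-280.6763, V(4,2)=-207.6865, V(4,3)=-97.4084, V(4,4)=69.2074
  t=3,j=0: stock 102.7868 → up 142.8737 (V=-280.6763), down 94.5639 (V=-328.9861). Price -304.4728; hedge Δ=1.0000, bond B=-407.2596.
  t=3,j=1: stock 155.2975 → up 215.8635 (V=-207.6865), down 142.8737 (V=-280.6763). Price -251.9621; hedge Δ=1.0000, bond B=-407.2596.
  t=3,j=2: stock 234.6342 → up 326.1416 (V=-97.4084), down 215.8635 (V=-207.6865). Price -172.6254; hedge Δ=1.0000, bond B=-407.2596.
  t=3,j=3: stock 354.5017 → up 492.7574 (V=69.2074), down 326.1416 (V=-97.4084). Price -52.7579; hedge Δ=1.0000, bond B=-407.2596.
  t=2,j=0: stock 111.7248 → up 155.2975 (V=-251.9621), down 102.7868 (V=-304.4728). Price -279.8710; hedge Δ=1.0000, bond B=-391.5958.
  t=2,j=1: stock 168.8016 → up 234.6342 (V=-172.6254), down 155.2975 (V=-251.9621). Price -222.7942; hedge Δ=1.0000, bond B=-391.5958.
  t=2,j=2: stock 255.0372 → up 354.5017 (V=-52.7579), down 234.6342 (V=-172.6254). Price -136.5586; hedge Δ=1.0000, bond B=-391.5958.
  t=1,j=0: stock 121.4400 → up 168.8016 (V=-222.7942), down 111.7248 (V=-279.8710). Price -255.0944; hedge Δ=1.0000, bond B=-376.5344.
  t=1,j=1: stock 183.4800 → up 255.0372 (V=-136.5586), down 168.8016 (V=-222.7942). Price -193.0544; hedge Δ=1.0000, bond B=-376.5344.
  t=0,j=0: stock 132.0000 → up 183.4800 (V=-193.0544), down 121.4400 (V=-255.0944). Price -230.0523; hedge Δ=1.0000, bond B=-362.0523.
The time-0 hedge costs -230.0523, which is the no-arbitrage price.

(0,0): Delta=1.0000 Bond=-362.0523
(1,0): Delta=1.0000 Bond=-376.5344
(1,1): Delta=1.0000 Bond=-376.5344
(2,0): Delta=1.0000 Bond=-391.5958
(2,1): Delta=1.0000 Bond=-391.5958
(2,2): Delta=1.0000 Bond=-391.5958
(3,0): Delta=1.0000 Bond=-407.2596
(3,1): Delta=1.0000 Bond=-407.2596
(3,2): Delta=1.0000 Bond=-407.2596
(3,3): Delta=1.0000 Bond=-407.2596
V0=-230.0523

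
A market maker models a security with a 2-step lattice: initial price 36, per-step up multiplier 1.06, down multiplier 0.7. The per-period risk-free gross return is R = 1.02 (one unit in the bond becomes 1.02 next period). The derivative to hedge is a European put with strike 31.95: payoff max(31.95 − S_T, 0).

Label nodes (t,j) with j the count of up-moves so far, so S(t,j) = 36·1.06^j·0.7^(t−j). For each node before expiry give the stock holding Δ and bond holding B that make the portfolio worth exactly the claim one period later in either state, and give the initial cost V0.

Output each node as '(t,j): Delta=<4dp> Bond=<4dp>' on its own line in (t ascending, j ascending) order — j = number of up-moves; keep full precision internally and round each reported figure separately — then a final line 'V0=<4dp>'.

Risk-neutral probability p* = (R−d)/(u−d) = (1.02−0.7)/(1.06−0.7) = 0.8889.
Terminal values V(2,·): V(2,0)=14.3100, V(2,1)=5.2380, V(2,2)=0.0000
  t=1,j=0: stock 25.2000 → up 26.7120 (V=5.2380), down 17.6400 (V=14.3100). Price 6.1235; hedge Δ=-1.0000, bond B=31.3235.
  t=1,j=1: stock 38.1600 → up 40.4496 (V=0.0000), down 26.7120 (V=5.2380). Price 0.5706; hedge Δ=-0.3813, bond B=15.1206.
  t=0,j=0: stock 36.0000 → up 38.1600 (V=0.5706), down 25.2000 (V=6.1235). Price 1.1643; hedge Δ=-0.4285, bond B=16.5891.
The time-0 hedge costs 1.1643, which is the no-arbitrage price.

(0,0): Delta=-0.4285 Bond=16.5891
(1,0): Delta=-1.0000 Bond=31.3235
(1,1): Delta=-0.3813 Bond=15.1206
V0=1.1643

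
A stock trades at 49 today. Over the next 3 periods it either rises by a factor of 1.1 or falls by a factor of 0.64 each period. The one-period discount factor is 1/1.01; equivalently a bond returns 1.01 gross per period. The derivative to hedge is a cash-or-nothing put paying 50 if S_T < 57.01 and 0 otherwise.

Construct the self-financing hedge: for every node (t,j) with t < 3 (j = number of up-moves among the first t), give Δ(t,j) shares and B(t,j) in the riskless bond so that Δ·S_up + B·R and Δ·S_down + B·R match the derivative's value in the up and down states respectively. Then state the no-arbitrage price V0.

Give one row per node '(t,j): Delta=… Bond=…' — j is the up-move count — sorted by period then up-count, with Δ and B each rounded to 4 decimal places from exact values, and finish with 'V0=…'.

The replicating-portfolio and risk-neutral prices coincide; use p* = (1.01−0.64)/(1.1−0.64) = 0.8043 for the latter.
At expiry t=3: V(3,0)=50.0000, V(3,1)=50.0000, V(3,2)=50.0000, V(3,3)=0.0000
Node (2,0) S=20.0704: V=(p*·50.0000+(1−p*)·50.0000)/1.01=49.5050; Δ=(50.0000−50.0000)/(22.0774−12.8451)=0.0000; B=V−Δ·S=49.5050
Node (2,1) S=34.4960: V=(p*·50.0000+(1−p*)·50.0000)/1.01=49.5050; Δ=(50.0000−50.0000)/(37.9456−22.0774)=0.0000; B=V−Δ·S=49.5050
Node (2,2) S=59.2900: V=(p*·0.0000+(1−p*)·50.0000)/1.01=9.6858; Δ=(0.0000−50.0000)/(65.2190−37.9456)=-1.8333; B=V−Δ·S=118.3814
Node (1,0) S=31.3600: V=(p*·49.5050+(1−p*)·49.5050)/1.01=49.0148; Δ=(49.5050−49.5050)/(34.4960−20.0704)=0.0000; B=V−Δ·S=49.0148
Node (1,1) S=53.9000: V=(p*·9.6858+(1−p*)·49.5050)/1.01=17.3034; Δ=(9.6858−49.5050)/(59.2900−34.4960)=-1.6060; B=V−Δ·S=103.8669
Node (0,0) S=49.0000: V=(p*·17.3034+(1−p*)·49.0148)/1.01=23.2751; Δ=(17.3034−49.0148)/(53.9000−31.3600)=-1.4069; B=V−Δ·S=92.2128
Root portfolio cost Δ·49+B reproduces V0=23.2751.

(0,0): Delta=-1.4069 Bond=92.2128
(1,0): Delta=0.0000 Bond=49.0148
(1,1): Delta=-1.6060 Bond=103.8669
(2,0): Delta=0.0000 Bond=49.5050
(2,1): Delta=0.0000 Bond=49.5050
(2,2): Delta=-1.8333 Bond=118.3814
V0=23.2751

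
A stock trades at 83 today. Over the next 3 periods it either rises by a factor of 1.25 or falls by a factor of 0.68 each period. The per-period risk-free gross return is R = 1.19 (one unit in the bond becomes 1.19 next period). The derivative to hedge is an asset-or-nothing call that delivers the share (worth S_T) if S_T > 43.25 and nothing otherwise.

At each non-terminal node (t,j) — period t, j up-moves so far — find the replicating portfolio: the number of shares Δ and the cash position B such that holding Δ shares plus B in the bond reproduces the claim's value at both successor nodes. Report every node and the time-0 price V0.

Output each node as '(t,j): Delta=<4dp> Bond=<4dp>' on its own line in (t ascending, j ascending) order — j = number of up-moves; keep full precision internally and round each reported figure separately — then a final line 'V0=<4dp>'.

Risk-neutral probability p* = (R−d)/(u−d) = (1.19−0.68)/(1.25−0.68) = 0.8947.
Terminal values V(3,·): V(3,0)=0.0000, V(3,1)=47.9740, V(3,2)=88.1875, V(3,3)=162.1094
(2,0): S=38.3792. Δ = (V_up−V_dn)/(S_up−S_dn) = (47.9740−0.0000)/(47.9740−26.0979) = 2.1930. V = [p*·47.9740 + (1−p*)·0.0000]/1.19 = 36.0707. B = V − Δ·S = -48.0942.
(2,1): S=70.5500. Δ = (V_up−V_dn)/(S_up−S_dn) = (88.1875−47.9740)/(88.1875−47.9740) = 1.0000. V = [p*·88.1875 + (1−p*)·47.9740]/1.19 = 70.5500. B = V − Δ·S = 0.0000.
(2,2): S=129.6875. Δ = (V_up−V_dn)/(S_up−S_dn) = (162.1094−88.1875)/(162.1094−88.1875) = 1.0000. V = [p*·162.1094 + (1−p*)·88.1875]/1.19 = 129.6875. B = V − Δ·S = 0.0000.
(1,0): S=56.4400. Δ = (V_up−V_dn)/(S_up−S_dn) = (70.5500−36.0707)/(70.5500−38.3792) = 1.0718. V = [p*·70.5500 + (1−p*)·36.0707]/1.19 = 56.2358. B = V − Δ·S = -4.2542.
(1,1): S=103.7500. Δ = (V_up−V_dn)/(S_up−S_dn) = (129.6875−70.5500)/(129.6875−70.5500) = 1.0000. V = [p*·129.6875 + (1−p*)·70.5500]/1.19 = 103.7500. B = V − Δ·S = 0.0000.
(0,0): S=83.0000. Δ = (V_up−V_dn)/(S_up−S_dn) = (103.7500−56.2358)/(103.7500−56.4400) = 1.0043. V = [p*·103.7500 + (1−p*)·56.2358]/1.19 = 82.9819. B = V − Δ·S = -0.3763.
The time-0 hedge costs 82.9819, which is the no-arbitrage price.

(0,0): Delta=1.0043 Bond=-0.3763
(1,0): Delta=1.0718 Bond=-4.2542
(1,1): Delta=1.0000 Bond=0.0000
(2,0): Delta=2.1930 Bond=-48.0942
(2,1): Delta=1.0000 Bond=0.0000
(2,2): Delta=1.0000 Bond=0.0000
V0=82.9819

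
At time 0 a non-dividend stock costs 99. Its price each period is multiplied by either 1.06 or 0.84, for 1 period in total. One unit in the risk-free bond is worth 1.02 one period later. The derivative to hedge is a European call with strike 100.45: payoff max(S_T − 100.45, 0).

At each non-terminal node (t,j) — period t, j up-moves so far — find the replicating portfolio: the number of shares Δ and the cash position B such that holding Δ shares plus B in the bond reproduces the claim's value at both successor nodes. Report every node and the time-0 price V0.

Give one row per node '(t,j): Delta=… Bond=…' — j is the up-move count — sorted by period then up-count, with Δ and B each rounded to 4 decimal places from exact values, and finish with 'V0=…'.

(0,0): Delta=0.2062 Bond=-16.8075
V0=3.6016

Risk-neutral probability p* = (R−d)/(u−d) = (1.02−0.84)/(1.06−0.84) = 0.8182.
Terminal payoffs: V(1,0)=0.0000, V(1,1)=4.4900
(0,0): S=99.0000. Δ = (V_up−V_dn)/(S_up−S_dn) = (4.4900−0.0000)/(104.9400−83.1600) = 0.2062. V = [p*·4.4900 + (1−p*)·0.0000]/1.02 = 3.6016. B = V − Δ·S = -16.8075.
Check: Δ(0,0)·S0 + B(0,0) = 3.6016 = V0.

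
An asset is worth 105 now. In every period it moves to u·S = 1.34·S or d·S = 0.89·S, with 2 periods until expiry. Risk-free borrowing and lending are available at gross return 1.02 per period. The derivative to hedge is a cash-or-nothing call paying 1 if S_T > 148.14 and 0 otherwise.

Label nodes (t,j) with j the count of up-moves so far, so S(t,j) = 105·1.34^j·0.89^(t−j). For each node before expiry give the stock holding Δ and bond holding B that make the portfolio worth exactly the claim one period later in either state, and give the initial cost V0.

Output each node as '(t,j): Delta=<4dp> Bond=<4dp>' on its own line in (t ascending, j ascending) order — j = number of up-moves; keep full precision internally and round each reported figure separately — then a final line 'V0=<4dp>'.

(0,0): Delta=0.0060 Bond=-0.5492
(1,0): Delta=0.0000 Bond=0.0000
(1,1): Delta=0.0158 Bond=-1.9390
V0=0.0802

The replicating-portfolio and risk-neutral prices coincide; use p* = (1.02−0.89)/(1.34−0.89) = 0.2889 for the latter.
Terminal values V(2,·): V(2,0)=0.0000, V(2,1)=0.0000, V(2,2)=1.0000
(1,0): S=93.4500. Δ = (V_up−V_dn)/(S_up−S_dn) = (0.0000−0.0000)/(125.2230−83.1705) = 0.0000. V = [p*·0.0000 + (1−p*)·0.0000]/1.02 = 0.0000. B = V − Δ·S = 0.0000.
(1,1): S=140.7000. Δ = (V_up−V_dn)/(S_up−S_dn) = (1.0000−0.0000)/(188.5380−125.2230) = 0.0158. V = [p*·1.0000 + (1−p*)·0.0000]/1.02 = 0.2832. B = V − Δ·S = -1.9390.
(0,0): S=105.0000. Δ = (V_up−V_dn)/(S_up−S_dn) = (0.2832−0.0000)/(140.7000−93.4500) = 0.0060. V = [p*·0.2832 + (1−p*)·0.0000]/1.02 = 0.0802. B = V − Δ·S = -0.5492.
Root portfolio cost Δ·105+B reproduces V0=0.0802.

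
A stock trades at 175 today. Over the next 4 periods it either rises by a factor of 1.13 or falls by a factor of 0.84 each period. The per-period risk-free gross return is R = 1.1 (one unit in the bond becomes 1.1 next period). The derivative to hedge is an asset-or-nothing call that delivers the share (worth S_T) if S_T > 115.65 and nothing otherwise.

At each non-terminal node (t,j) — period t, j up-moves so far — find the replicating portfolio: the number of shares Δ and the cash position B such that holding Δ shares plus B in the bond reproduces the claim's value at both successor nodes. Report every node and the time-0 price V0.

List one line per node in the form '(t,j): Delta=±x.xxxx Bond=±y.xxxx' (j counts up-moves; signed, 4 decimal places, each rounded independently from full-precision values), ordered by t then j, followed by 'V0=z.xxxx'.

(0,0): Delta=1.0014 Bond=-0.2567
(1,0): Delta=1.0181 Bond=-2.7296
(1,1): Delta=1.0000 Bond=0.0000
(2,0): Delta=1.2288 Bond=-29.0251
(2,1): Delta=1.0000 Bond=0.0000
(2,2): Delta=1.0000 Bond=0.0000
(3,0): Delta=3.8966 Bond=-308.6334
(3,1): Delta=1.0000 Bond=0.0000
(3,2): Delta=1.0000 Bond=0.0000
(3,3): Delta=1.0000 Bond=0.0000
V0=174.9932

Under the risk-neutral measure, an up-move has probability p* = (R−d)/(u−d) = 0.8966 and values discount at R = 1.1.
At expiry t=4: V(4,0)=0.0000, V(4,1)=117.2072, V(4,2)=157.6716, V(4,3)=212.1059, V(4,4)=285.3329
  t=3,j=0: stock 103.7232 → up 117.2072 (V=117.2072), down 87.1275 (V=0.0000). Price 95.5294; hedge Δ=3.8966, bond B=-308.6334.
  t=3,j=1: stock 139.5324 → up 157.6716 (V=157.6716), down 117.2072 (V=117.2072). Price 139.5324; hedge Δ=1.0000, bond B=0.0000.
  t=3,j=2: stock 187.7043 → up 212.1059 (V=212.1059), down 157.6716 (V=157.6716). Price 187.7043; hedge Δ=1.0000, bond B=0.0000.
  t=3,j=3: stock 252.5070 → up 285.3329 (V=285.3329), down 212.1059 (V=212.1059). Price 252.5070; hedge Δ=1.0000, bond B=0.0000.
  t=2,j=0: stock 123.4800 → up 139.5324 (V=139.5324), down 103.7232 (V=95.5294). Price 122.7094; hedge Δ=1.2288, bond B=-29.0251.
  t=2,j=1: stock 166.1100 → up 187.7043 (V=187.7043), down 139.5324 (V=139.5324). Price 166.1100; hedge Δ=1.0000, bond B=0.0000.
  t=2,j=2: stock 223.4575 → up 252.5070 (V=252.5070), down 187.7043 (V=187.7043). Price 223.4575; hedge Δ=1.0000, bond B=0.0000.
  t=1,j=0: stock 147.0000 → up 166.1100 (V=166.1100), down 123.4800 (V=122.7094). Price 146.9275; hedge Δ=1.0181, bond B=-2.7296.
  t=1,j=1: stock 197.7500 → up 223.4575 (V=223.4575), down 166.1100 (V=166.1100). Price 197.7500; hedge Δ=1.0000, bond B=0.0000.
  t=0,j=0: stock 175.0000 → up 197.7500 (V=197.7500), down 147.0000 (V=146.9275). Price 174.9932; hedge Δ=1.0014, bond B=-0.2567.
Root portfolio cost Δ·175+B reproduces V0=174.9932.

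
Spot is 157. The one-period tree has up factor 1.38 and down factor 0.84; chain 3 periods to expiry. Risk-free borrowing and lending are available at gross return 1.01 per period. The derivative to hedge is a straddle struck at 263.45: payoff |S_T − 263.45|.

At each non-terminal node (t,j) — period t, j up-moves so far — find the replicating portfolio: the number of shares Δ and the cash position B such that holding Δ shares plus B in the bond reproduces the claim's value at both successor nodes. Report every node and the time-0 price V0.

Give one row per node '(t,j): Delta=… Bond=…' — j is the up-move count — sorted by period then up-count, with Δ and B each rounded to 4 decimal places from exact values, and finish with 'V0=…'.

Under the risk-neutral measure, an up-move has probability p* = (R−d)/(u−d) = 0.3148 and values discount at R = 1.01.
Payoff layer (t=3): V(3,0)=170.3955, V(3,1)=110.5747, V(3,2)=12.2977, V(3,3)=149.1573
Node (2,0) S=110.7792: V=(p*·110.5747+(1−p*)·170.3955)/1.01=150.0624; Δ=(110.5747−170.3955)/(152.8753−93.0545)=-1.0000; B=V−Δ·S=260.8416
Node (2,1) S=181.9944: V=(p*·12.2977+(1−p*)·110.5747)/1.01=78.8472; Δ=(12.2977−110.5747)/(251.1523−152.8753)=-1.0000; B=V−Δ·S=260.8416
Node (2,2) S=298.9908: V=(p*·149.1573+(1−p*)·12.2977)/1.01=54.8348; Δ=(149.1573−12.2977)/(412.6073−251.1523)=0.8477; B=V−Δ·S=-198.6089
Node (1,0) S=131.8800: V=(p*·78.8472+(1−p*)·150.0624)/1.01=126.3790; Δ=(78.8472−150.0624)/(181.9944−110.7792)=-1.0000; B=V−Δ·S=258.2590
Node (1,1) S=216.6600: V=(p*·54.8348+(1−p*)·78.8472)/1.01=70.5819; Δ=(54.8348−78.8472)/(298.9908−181.9944)=-0.2052; B=V−Δ·S=115.0493
Node (0,0) S=157.0000: V=(p*·70.5819+(1−p*)·126.3790)/1.01=107.7359; Δ=(70.5819−126.3790)/(216.6600−131.8800)=-0.6581; B=V−Δ·S=211.0638
Each (Δ,B) replicates both successor values, so the strategy is self-financing and V0 is arbitrage-free.

(0,0): Delta=-0.6581 Bond=211.0638
(1,0): Delta=-1.0000 Bond=258.2590
(1,1): Delta=-0.2052 Bond=115.0493
(2,0): Delta=-1.0000 Bond=260.8416
(2,1): Delta=-1.0000 Bond=260.8416
(2,2): Delta=0.8477 Bond=-198.6089
V0=107.7359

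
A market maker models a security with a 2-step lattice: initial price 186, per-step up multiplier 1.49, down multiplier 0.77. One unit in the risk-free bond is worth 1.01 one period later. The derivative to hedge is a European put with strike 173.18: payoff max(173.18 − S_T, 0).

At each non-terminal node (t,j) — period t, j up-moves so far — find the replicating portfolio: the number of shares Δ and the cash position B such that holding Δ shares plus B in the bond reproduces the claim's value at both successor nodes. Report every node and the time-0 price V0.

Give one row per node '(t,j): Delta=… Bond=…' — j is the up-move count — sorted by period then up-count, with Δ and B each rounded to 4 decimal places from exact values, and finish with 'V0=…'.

(0,0): Delta=-0.3100 Bond=85.0696
(1,0): Delta=-0.6100 Bond=128.8805
(1,1): Delta=0.0000 Bond=0.0000
V0=27.4050

Risk-neutral probability p* = (R−d)/(u−d) = (1.01−0.77)/(1.49−0.77) = 0.3333.
Payoff layer (t=2): V(2,0)=62.9006, V(2,1)=0.0000, V(2,2)=0.0000
(1,0): S=143.2200. Δ = (V_up−V_dn)/(S_up−S_dn) = (0.0000−62.9006)/(213.3978−110.2794) = -0.6100. V = [p*·0.0000 + (1−p*)·62.9006]/1.01 = 41.5185. B = V − Δ·S = 128.8805.
(1,1): S=277.1400. Δ = (V_up−V_dn)/(S_up−S_dn) = (0.0000−0.0000)/(412.9386−213.3978) = 0.0000. V = [p*·0.0000 + (1−p*)·0.0000]/1.01 = 0.0000. B = V − Δ·S = 0.0000.
(0,0): S=186.0000. Δ = (V_up−V_dn)/(S_up−S_dn) = (0.0000−41.5185)/(277.1400−143.2200) = -0.3100. V = [p*·0.0000 + (1−p*)·41.5185]/1.01 = 27.4050. B = V − Δ·S = 85.0696.
Each (Δ,B) replicates both successor values, so the strategy is self-financing and V0 is arbitrage-free.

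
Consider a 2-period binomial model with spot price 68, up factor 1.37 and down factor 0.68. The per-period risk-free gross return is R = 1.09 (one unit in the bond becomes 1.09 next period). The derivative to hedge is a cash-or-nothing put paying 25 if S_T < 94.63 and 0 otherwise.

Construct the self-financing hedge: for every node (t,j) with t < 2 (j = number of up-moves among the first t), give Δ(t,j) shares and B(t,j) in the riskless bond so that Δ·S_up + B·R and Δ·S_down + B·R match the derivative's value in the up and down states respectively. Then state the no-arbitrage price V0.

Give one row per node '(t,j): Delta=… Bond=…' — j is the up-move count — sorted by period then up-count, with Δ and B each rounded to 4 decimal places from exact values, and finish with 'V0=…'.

(0,0): Delta=-0.2905 Bond=33.3640
(1,0): Delta=0.0000 Bond=22.9358
(1,1): Delta=-0.3889 Bond=45.5392
V0=13.6126

Risk-neutral probability p* = (R−d)/(u−d) = (1.09−0.68)/(1.37−0.68) = 0.5942.
Payoff layer (t=2): V(2,0)=25.0000, V(2,1)=25.0000, V(2,2)=0.0000
(1,0): S=46.2400. Δ = (V_up−V_dn)/(S_up−S_dn) = (25.0000−25.0000)/(63.3488−31.4432) = 0.0000. V = [p*·25.0000 + (1−p*)·25.0000]/1.09 = 22.9358. B = V − Δ·S = 22.9358.
(1,1): S=93.1600. Δ = (V_up−V_dn)/(S_up−S_dn) = (0.0000−25.0000)/(127.6292−63.3488) = -0.3889. V = [p*·0.0000 + (1−p*)·25.0000]/1.09 = 9.3073. B = V − Δ·S = 45.5392.
(0,0): S=68.0000. Δ = (V_up−V_dn)/(S_up−S_dn) = (9.3073−22.9358)/(93.1600−46.2400) = -0.2905. V = [p*·9.3073 + (1−p*)·22.9358]/1.09 = 13.6126. B = V − Δ·S = 33.3640.
Check: Δ(0,0)·S0 + B(0,0) = 13.6126 = V0.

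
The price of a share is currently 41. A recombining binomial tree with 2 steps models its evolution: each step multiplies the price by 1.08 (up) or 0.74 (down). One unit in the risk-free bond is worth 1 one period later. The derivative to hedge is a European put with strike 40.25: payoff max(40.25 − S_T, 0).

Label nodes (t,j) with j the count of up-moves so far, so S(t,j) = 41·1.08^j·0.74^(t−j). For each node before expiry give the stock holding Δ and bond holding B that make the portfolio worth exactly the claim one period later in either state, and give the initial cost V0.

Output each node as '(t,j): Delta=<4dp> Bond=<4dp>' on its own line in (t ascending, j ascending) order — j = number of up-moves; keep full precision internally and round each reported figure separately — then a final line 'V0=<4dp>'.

(0,0): Delta=-0.5846 Bond=27.6468
(1,0): Delta=-1.0000 Bond=40.2500
(1,1): Delta=-0.4970 Bond=23.7689
V0=3.6782

Since d<R<u, set p* = (R−d)/(u−d) = 0.7647; price each node as the discounted p*-expectation of its children.
Terminal payoffs: V(2,0)=17.7984, V(2,1)=7.4828, V(2,2)=0.0000
Node (1,0) S=30.3400: V=(p*·7.4828+(1−p*)·17.7984)/1=9.9100; Δ=(7.4828−17.7984)/(32.7672−22.4516)=-1.0000; B=V−Δ·S=40.2500
Node (1,1) S=44.2800: V=(p*·0.0000+(1−p*)·7.4828)/1=1.7607; Δ=(0.0000−7.4828)/(47.8224−32.7672)=-0.4970; B=V−Δ·S=23.7689
Node (0,0) S=41.0000: V=(p*·1.7607+(1−p*)·9.9100)/1=3.6782; Δ=(1.7607−9.9100)/(44.2800−30.3400)=-0.5846; B=V−Δ·S=27.6468
Check: Δ(0,0)·S0 + B(0,0) = 3.6782 = V0.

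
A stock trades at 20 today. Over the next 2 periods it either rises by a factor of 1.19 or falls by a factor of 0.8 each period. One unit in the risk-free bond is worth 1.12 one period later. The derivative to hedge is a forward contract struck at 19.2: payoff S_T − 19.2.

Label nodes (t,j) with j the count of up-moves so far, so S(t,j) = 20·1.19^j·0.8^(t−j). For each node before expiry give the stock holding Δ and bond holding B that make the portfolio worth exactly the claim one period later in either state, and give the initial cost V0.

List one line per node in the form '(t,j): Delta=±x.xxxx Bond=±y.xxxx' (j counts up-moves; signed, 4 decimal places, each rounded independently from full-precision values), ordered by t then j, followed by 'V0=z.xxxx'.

No-arbitrage ⇒ martingale measure with p* = (R−d)/(u−d) = 0.8205.
Terminal values V(2,·): V(2,0)=-6.4000, V(2,1)=-0.1600, V(2,2)=9.1220
(1,0): S=16.0000. Δ = (V_up−V_dn)/(S_up−S_dn) = (-0.1600−-6.4000)/(19.0400−12.8000) = 1.0000. V = [p*·-0.1600 + (1−p*)·-6.4000]/1.12 = -1.1429. B = V − Δ·S = -17.1429.
(1,1): S=23.8000. Δ = (V_up−V_dn)/(S_up−S_dn) = (9.1220−-0.1600)/(28.3220−19.0400) = 1.0000. V = [p*·9.1220 + (1−p*)·-0.1600]/1.12 = 6.6571. B = V − Δ·S = -17.1429.
(0,0): S=20.0000. Δ = (V_up−V_dn)/(S_up−S_dn) = (6.6571−-1.1429)/(23.8000−16.0000) = 1.0000. V = [p*·6.6571 + (1−p*)·-1.1429]/1.12 = 4.6939. B = V − Δ·S = -15.3061.
Each (Δ,B) replicates both successor values, so the strategy is self-financing and V0 is arbitrage-free.

(0,0): Delta=1.0000 Bond=-15.3061
(1,0): Delta=1.0000 Bond=-17.1429
(1,1): Delta=1.0000 Bond=-17.1429
V0=4.6939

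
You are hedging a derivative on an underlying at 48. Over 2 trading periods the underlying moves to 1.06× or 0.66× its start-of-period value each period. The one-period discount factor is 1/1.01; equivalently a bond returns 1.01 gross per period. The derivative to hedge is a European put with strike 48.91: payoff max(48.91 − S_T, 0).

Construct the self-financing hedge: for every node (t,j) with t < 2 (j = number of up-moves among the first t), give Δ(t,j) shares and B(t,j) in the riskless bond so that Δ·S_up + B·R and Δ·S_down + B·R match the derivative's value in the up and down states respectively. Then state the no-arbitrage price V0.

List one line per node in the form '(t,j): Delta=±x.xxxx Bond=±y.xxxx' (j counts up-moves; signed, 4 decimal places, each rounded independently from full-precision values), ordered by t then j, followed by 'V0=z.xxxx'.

Under the risk-neutral measure, an up-move has probability p* = (R−d)/(u−d) = 0.8750 and values discount at R = 1.01.
At expiry t=2: V(2,0)=28.0012, V(2,1)=15.3292, V(2,2)=0.0000
  t=1,j=0: stock 31.6800 → up 33.5808 (V=15.3292), down 20.9088 (V=28.0012). Price 16.7457; hedge Δ=-1.0000, bond B=48.4257.
  t=1,j=1: stock 50.8800 → up 53.9328 (V=0.0000), down 33.5808 (V=15.3292). Price 1.8972; hedge Δ=-0.7532, bond B=40.2202.
  t=0,j=0: stock 48.0000 → up 50.8800 (V=1.8972), down 31.6800 (V=16.7457). Price 3.7161; hedge Δ=-0.7734, bond B=40.8375.
Each (Δ,B) replicates both successor values, so the strategy is self-financing and V0 is arbitrage-free.

(0,0): Delta=-0.7734 Bond=40.8375
(1,0): Delta=-1.0000 Bond=48.4257
(1,1): Delta=-0.7532 Bond=40.2202
V0=3.7161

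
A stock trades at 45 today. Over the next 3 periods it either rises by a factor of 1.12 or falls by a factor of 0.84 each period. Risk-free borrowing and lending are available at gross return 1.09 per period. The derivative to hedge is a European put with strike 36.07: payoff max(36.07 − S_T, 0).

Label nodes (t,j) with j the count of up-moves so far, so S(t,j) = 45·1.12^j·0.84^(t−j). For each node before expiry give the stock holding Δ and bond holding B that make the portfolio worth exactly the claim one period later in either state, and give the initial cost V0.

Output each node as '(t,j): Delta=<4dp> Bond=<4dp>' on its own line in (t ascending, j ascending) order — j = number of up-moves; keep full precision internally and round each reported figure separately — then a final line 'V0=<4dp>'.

(0,0): Delta=-0.0133 Bond=0.6198
(1,0): Delta=-0.1219 Bond=4.7791
(1,1): Delta=-0.0035 Bond=0.1832
(2,0): Delta=-1.0000 Bond=33.0917
(2,1): Delta=-0.0428 Bond=1.8633
(2,2): Delta=0.0000 Bond=0.0000
V0=0.0210

Risk-neutral probability p* = (R−d)/(u−d) = (1.09−0.84)/(1.12−0.84) = 0.8929.
Terminal payoffs: V(3,0)=9.3983, V(3,1)=0.5078, V(3,2)=0.0000, V(3,3)=0.0000
(2,0): S=31.7520. Δ = (V_up−V_dn)/(S_up−S_dn) = (0.5078−9.3983)/(35.5622−26.6717) = -1.0000. V = [p*·0.5078 + (1−p*)·9.3983]/1.09 = 1.3397. B = V − Δ·S = 33.0917.
(2,1): S=42.3360. Δ = (V_up−V_dn)/(S_up−S_dn) = (0.0000−0.5078)/(47.4163−35.5622) = -0.0428. V = [p*·0.0000 + (1−p*)·0.5078]/1.09 = 0.0499. B = V − Δ·S = 1.8633.
(2,2): S=56.4480. Δ = (V_up−V_dn)/(S_up−S_dn) = (0.0000−0.0000)/(63.2218−47.4163) = 0.0000. V = [p*·0.0000 + (1−p*)·0.0000]/1.09 = 0.0000. B = V − Δ·S = 0.0000.
(1,0): S=37.8000. Δ = (V_up−V_dn)/(S_up−S_dn) = (0.0499−1.3397)/(42.3360−31.7520) = -0.1219. V = [p*·0.0499 + (1−p*)·1.3397]/1.09 = 0.1726. B = V − Δ·S = 4.7791.
(1,1): S=50.4000. Δ = (V_up−V_dn)/(S_up−S_dn) = (0.0000−0.0499)/(56.4480−42.3360) = -0.0035. V = [p*·0.0000 + (1−p*)·0.0499]/1.09 = 0.0049. B = V − Δ·S = 0.1832.
(0,0): S=45.0000. Δ = (V_up−V_dn)/(S_up−S_dn) = (0.0049−0.1726)/(50.4000−37.8000) = -0.0133. V = [p*·0.0049 + (1−p*)·0.1726]/1.09 = 0.0210. B = V − Δ·S = 0.6198.
Root portfolio cost Δ·45+B reproduces V0=0.0210.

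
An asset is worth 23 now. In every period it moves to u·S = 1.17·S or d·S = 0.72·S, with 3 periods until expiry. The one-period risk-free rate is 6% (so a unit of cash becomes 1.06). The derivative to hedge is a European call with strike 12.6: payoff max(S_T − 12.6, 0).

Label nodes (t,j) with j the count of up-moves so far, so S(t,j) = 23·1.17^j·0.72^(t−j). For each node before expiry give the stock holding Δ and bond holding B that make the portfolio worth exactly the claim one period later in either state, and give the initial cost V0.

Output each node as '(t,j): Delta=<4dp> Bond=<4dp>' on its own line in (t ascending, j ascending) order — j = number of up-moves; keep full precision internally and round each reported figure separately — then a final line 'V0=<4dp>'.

No-arbitrage ⇒ martingale measure with p* = (R−d)/(u−d) = 0.7556.
Payoff layer (t=3): V(3,0)=0.0000, V(3,1)=1.3501, V(3,2)=10.0690, V(3,3)=24.2371
  t=2,j=0: stock 11.9232 → up 13.9501 (V=1.3501), down 8.5847 (V=0.0000). Price 0.9624; hedge Δ=0.2516, bond B=-2.0380.
  t=2,j=1: stock 19.3752 → up 22.6690 (V=10.0690), down 13.9501 (V=1.3501). Price 7.4884; hedge Δ=1.0000, bond B=-11.8868.
  t=2,j=2: stock 31.4847 → up 36.8371 (V=24.2371), down 22.6690 (V=10.0690). Price 19.5979; hedge Δ=1.0000, bond B=-11.8868.
  t=1,j=0: stock 16.5600 → up 19.3752 (V=7.4884), down 11.9232 (V=0.9624). Price 5.5596; hedge Δ=0.8757, bond B=-8.9427.
  t=1,j=1: stock 26.9100 → up 31.4847 (V=19.5979), down 19.3752 (V=7.4884). Price 15.6960; hedge Δ=1.0000, bond B=-11.2140.
  t=0,j=0: stock 23.0000 → up 26.9100 (V=15.6960), down 16.5600 (V=5.5596). Price 12.4700; hedge Δ=0.9794, bond B=-10.0554.
Self-financing check: at every node Δ·S+B equals the discounted successor values.

(0,0): Delta=0.9794 Bond=-10.0554
(1,0): Delta=0.8757 Bond=-8.9427
(1,1): Delta=1.0000 Bond=-11.2140
(2,0): Delta=0.2516 Bond=-2.0380
(2,1): Delta=1.0000 Bond=-11.8868
(2,2): Delta=1.0000 Bond=-11.8868
V0=12.4700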